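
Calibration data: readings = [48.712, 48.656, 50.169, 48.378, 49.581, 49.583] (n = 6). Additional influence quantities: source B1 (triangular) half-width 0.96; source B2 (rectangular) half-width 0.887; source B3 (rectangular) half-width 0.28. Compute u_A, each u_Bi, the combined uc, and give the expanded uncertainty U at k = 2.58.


mean = (48.712 + 48.656 + 50.169 + 48.378 + 49.581 + 49.583) / 6 = 49.17983333
s = sqrt(sum((x - mean)^2)/(n-1)) = 0.69830292
u_A = s / sqrt(n) = 0.69830292 / sqrt(6) = 0.28508097
u_B1 = 0.96 / sqrt(6) = 0.39191836
u_B2 = 0.887 / sqrt(3) = 0.51210969
u_B3 = 0.28 / sqrt(3) = 0.16165808
uc = sqrt(0.28508097^2 + 0.39191836^2 + 0.51210969^2 + 0.16165808^2) = 0.7233677
U = k * uc = 2.58 * 0.7233677
U = 1.8663

1.8663


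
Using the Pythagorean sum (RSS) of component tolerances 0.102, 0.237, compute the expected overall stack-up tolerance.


RSS = sqrt(0.102^2 + 0.237^2)
= sqrt(0.066573)
= 0.2580

0.2580


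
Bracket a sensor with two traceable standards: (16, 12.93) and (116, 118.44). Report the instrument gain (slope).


slope = (y2 - y1) / (x2 - x1)
= (118.44 - 12.93) / (116 - 16)
= 105.5100 / 100
= 1.0551

1.0551


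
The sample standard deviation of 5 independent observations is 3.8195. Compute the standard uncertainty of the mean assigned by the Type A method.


u_A = s / sqrt(n)
u_A = 3.8195 / sqrt(5)
u_A = 3.8195 / 2.236068
u_A = 1.7081

1.7081


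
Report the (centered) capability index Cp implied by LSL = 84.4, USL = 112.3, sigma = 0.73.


Cp = (USL - LSL) / (6 * sigma)
= (112.3 - 84.4) / (6 * 0.73)
= 27.9000 / 4.3800
= 6.3699

6.3699


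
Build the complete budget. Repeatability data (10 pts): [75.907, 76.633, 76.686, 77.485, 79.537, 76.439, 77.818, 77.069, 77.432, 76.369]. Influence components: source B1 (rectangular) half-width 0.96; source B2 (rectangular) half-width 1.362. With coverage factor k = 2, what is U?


mean = (75.907 + 76.633 + 76.686 + 77.485 + 79.537 + 76.439 + 77.818 + 77.069 + 77.432 + 76.369) / 10 = 77.1375
s = sqrt(sum((x - mean)^2)/(n-1)) = 1.026529
u_A = s / sqrt(n) = 1.026529 / sqrt(10) = 0.32461697
u_B1 = 0.96 / sqrt(3) = 0.55425626
u_B2 = 1.362 / sqrt(3) = 0.78635107
uc = sqrt(0.32461697^2 + 0.55425626^2 + 0.78635107^2) = 1.0153444
U = k * uc = 2 * 1.0153444
U = 2.0307

2.0307


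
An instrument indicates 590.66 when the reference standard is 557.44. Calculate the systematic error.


Systematic error = measured - true
= 590.66 - 557.44
= 33.2200

33.2200


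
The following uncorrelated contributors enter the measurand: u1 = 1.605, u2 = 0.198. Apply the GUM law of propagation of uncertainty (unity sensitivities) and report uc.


uc = sqrt(1.605^2 + 0.198^2)
uc = sqrt(2.615229)
uc = 1.6172

1.6172


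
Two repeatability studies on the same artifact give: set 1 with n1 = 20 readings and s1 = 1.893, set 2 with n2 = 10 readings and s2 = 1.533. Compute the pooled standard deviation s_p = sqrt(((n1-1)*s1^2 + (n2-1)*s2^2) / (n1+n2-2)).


s_p = sqrt(((n1-1)*s1^2 + (n2-1)*s2^2) / (n1+n2-2))
numerator = (20-1)*1.893^2 + (10-1)*1.533^2 = 68.085531 + 21.150801 = 89.236332
denominator = 20 + 10 - 2 = 28
s_p^2 = 89.236332 / 28 = 3.1870119
s_p = sqrt(3.1870119) = 1.7852

1.7852


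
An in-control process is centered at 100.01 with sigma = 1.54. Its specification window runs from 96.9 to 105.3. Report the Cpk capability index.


Cpu = (USL - mean) / (3*sigma) = (105.3 - 100.01) / (3*1.54) = 1.1450
Cpl = (mean - LSL) / (3*sigma) = (100.01 - 96.9) / (3*1.54) = 0.6732
Cpk = min(Cpu, Cpl) = 0.6732

0.6732


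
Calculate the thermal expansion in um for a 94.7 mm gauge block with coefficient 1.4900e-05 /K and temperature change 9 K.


dL = L * alpha * dT
= 94.7 * 1.4900e-05 * 9
= 0.0126993 mm
dL_um = 0.0126993 * 1000 = 12.6993 um

12.6993


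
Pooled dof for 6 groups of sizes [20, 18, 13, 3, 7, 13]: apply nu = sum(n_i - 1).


nu = sum_i (n_i - 1)
nu = ((20 - 1) + (18 - 1) + (13 - 1) + (3 - 1) + (7 - 1) + (13 - 1))
nu = 19 + 17 + 12 + 2 + 6 + 12
nu = 68

68


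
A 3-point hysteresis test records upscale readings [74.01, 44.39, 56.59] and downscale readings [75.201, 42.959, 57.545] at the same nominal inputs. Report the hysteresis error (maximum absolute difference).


|74.01 - 75.201| = 1.1910
|44.39 - 42.959| = 1.4310
|56.59 - 57.545| = 0.9550
hysteresis = max(diffs) = 1.4310

1.4310


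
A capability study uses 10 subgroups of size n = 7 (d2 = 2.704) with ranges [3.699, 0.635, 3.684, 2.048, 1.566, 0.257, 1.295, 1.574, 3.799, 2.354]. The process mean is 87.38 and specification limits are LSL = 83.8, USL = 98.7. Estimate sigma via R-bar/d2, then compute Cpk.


R_bar = (3.699 + 0.635 + 3.684 + 2.048 + 1.566 + 0.257 + 1.295 + 1.574 + 3.799 + 2.354) / 10 = 2.0911
sigma = R_bar / d2 = 2.0911 / 2.704 = 0.7733358
Cp = (USL - LSL)/(6*sigma) = (98.7 - 83.8)/(6*0.7733358) = 3.2112
Cpu = (98.7 - 87.38)/(3*0.7733358) = 4.8793
Cpl = (87.38 - 83.8)/(3*0.7733358) = 1.5431
Cpk = min(Cpu, Cpl) = 1.5431

1.5431


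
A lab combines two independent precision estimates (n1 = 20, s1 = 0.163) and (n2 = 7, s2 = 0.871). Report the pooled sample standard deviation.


s_p = sqrt(((n1-1)*s1^2 + (n2-1)*s2^2) / (n1+n2-2))
numerator = (20-1)*0.163^2 + (7-1)*0.871^2 = 0.504811 + 4.551846 = 5.056657
denominator = 20 + 7 - 2 = 25
s_p^2 = 5.056657 / 25 = 0.20226628
s_p = sqrt(0.20226628) = 0.4497

0.4497


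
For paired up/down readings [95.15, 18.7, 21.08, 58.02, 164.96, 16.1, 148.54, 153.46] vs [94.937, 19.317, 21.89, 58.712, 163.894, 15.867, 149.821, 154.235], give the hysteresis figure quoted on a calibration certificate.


|95.15 - 94.937| = 0.2130
|18.7 - 19.317| = 0.6170
|21.08 - 21.89| = 0.8100
|58.02 - 58.712| = 0.6920
|164.96 - 163.894| = 1.0660
|16.1 - 15.867| = 0.2330
|148.54 - 149.821| = 1.2810
|153.46 - 154.235| = 0.7750
hysteresis = max(diffs) = 1.2810

1.2810


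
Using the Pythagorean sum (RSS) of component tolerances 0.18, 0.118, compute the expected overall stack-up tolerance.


RSS = sqrt(0.18^2 + 0.118^2)
= sqrt(0.046324)
= 0.2152

0.2152


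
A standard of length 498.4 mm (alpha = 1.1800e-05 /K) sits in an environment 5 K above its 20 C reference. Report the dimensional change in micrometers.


dL = L * alpha * dT
= 498.4 * 1.1800e-05 * 5
= 0.0294056 mm
dL_um = 0.0294056 * 1000 = 29.4056 um

29.4056


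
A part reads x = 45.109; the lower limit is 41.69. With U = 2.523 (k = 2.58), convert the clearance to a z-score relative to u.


u = U / k = 2.523 / 2.58 = 0.97790698
margin = |LSL - x| = |41.69 - 45.109| = 3.419
z = margin / u = 3.419 / 0.97790698
z = 3.4962

3.4962


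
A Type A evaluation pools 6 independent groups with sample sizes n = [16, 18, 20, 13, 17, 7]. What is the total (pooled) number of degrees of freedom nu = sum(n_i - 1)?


nu = sum_i (n_i - 1)
nu = ((16 - 1) + (18 - 1) + (20 - 1) + (13 - 1) + (17 - 1) + (7 - 1))
nu = 15 + 17 + 19 + 12 + 16 + 6
nu = 85

85


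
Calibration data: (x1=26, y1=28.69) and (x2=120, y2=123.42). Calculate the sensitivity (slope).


slope = (y2 - y1) / (x2 - x1)
= (123.42 - 28.69) / (120 - 26)
= 94.7300 / 94
= 1.0078

1.0078


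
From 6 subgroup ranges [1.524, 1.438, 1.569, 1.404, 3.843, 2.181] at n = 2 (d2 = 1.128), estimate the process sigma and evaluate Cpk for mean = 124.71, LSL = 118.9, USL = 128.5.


R_bar = (1.524 + 1.438 + 1.569 + 1.404 + 3.843 + 2.181) / 6 = 1.9931667
sigma = R_bar / d2 = 1.9931667 / 1.128 = 1.7669918
Cp = (USL - LSL)/(6*sigma) = (128.5 - 118.9)/(6*1.7669918) = 0.9055
Cpu = (128.5 - 124.71)/(3*1.7669918) = 0.7150
Cpl = (124.71 - 118.9)/(3*1.7669918) = 1.0960
Cpk = min(Cpu, Cpl) = 0.7150

0.7150


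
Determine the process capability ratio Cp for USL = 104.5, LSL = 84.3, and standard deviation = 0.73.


Cp = (USL - LSL) / (6 * sigma)
= (104.5 - 84.3) / (6 * 0.73)
= 20.2000 / 4.3800
= 4.6119

4.6119


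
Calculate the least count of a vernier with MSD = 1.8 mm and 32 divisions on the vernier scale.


LC = MSD / n_div
= 1.8 / 32
= 0.0563

0.0563


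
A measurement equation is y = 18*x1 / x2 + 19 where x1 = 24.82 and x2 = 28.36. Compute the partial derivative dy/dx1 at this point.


y = 18*x1 / x2 + 19
dy/dx1 = 18/x2
Evaluate at x2 = 28.36: c1 = 18 / 28.36
c1 = 0.6347

0.6347


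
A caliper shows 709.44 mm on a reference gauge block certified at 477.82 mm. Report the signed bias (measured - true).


Systematic error = measured - true
= 709.44 - 477.82
= 231.6200

231.6200


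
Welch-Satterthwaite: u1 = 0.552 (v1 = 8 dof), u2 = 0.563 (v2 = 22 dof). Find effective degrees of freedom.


uc = sqrt(u1^2 + u2^2) = sqrt(0.552^2 + 0.563^2) = 0.78846243
v_eff = uc^4 / (u1^4/v1 + u2^4/v2)
= 0.78846243^4 / (0.552^4/8 + 0.563^4/22)
= 0.38647732 / 0.016172354
v_eff = 23.8974

23.8974


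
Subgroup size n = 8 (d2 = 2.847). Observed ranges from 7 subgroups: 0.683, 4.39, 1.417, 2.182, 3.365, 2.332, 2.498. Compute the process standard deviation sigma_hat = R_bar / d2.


R_bar = (0.683 + 4.39 + 1.417 + 2.182 + 3.365 + 2.332 + 2.498) / 7
R_bar = 16.867 / 7 = 2.4095714
sigma_hat = R_bar / d2 = 2.4095714 / 2.847 = 0.8464

0.8464


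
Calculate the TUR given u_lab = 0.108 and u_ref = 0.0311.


TUR = u_lab / u_ref
= 0.108 / 0.0311
= 3.4727

3.4727


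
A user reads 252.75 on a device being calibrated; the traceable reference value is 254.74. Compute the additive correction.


Correction = standard - reading
= 254.74 - 252.75
= 1.9900

1.9900


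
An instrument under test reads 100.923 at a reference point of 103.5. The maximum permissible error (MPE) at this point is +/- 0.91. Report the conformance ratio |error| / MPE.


e = indication - reference = 100.923 - 103.5 = -2.5770
|e| = 2.5770
ratio = |e| / MPE = 2.5770 / 0.91
ratio = 2.8319

2.8319


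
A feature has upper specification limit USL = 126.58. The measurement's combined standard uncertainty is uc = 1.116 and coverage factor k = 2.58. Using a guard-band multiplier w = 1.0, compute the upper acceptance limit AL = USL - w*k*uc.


U = k * uc = 2.58 * 1.116 = 2.87928
guard band g = w * U = 1.0 * 2.87928 = 2.87928
AL = USL - g = 126.58 - 2.87928
AL = 123.7007

123.7007


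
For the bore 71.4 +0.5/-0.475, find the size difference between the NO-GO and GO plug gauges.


GO = nominal - lower_tol (smallest hole = maximum material condition)
GO = 71.4 - 0.475 = 70.925
NO-GO = nominal + upper_tol (largest hole = least material condition)
NO-GO = 71.4 + 0.5 = 71.9
spread = NO-GO - GO = 71.9 - 70.925 = 0.9750

0.9750


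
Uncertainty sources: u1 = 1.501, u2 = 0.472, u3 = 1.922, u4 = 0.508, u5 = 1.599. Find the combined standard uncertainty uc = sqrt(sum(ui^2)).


uc = sqrt(1.501^2 + 0.472^2 + 1.922^2 + 0.508^2 + 1.599^2)
uc = sqrt(8.984734)
uc = 2.9975

2.9975


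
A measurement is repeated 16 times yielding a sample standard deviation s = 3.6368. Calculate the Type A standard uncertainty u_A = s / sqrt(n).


u_A = s / sqrt(n)
u_A = 3.6368 / sqrt(16)
u_A = 3.6368 / 4
u_A = 0.9092

0.9092


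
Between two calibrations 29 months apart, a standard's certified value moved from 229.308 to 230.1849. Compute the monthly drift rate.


rate = (v2 - v1) / months
= (230.1849 - 229.308) / 29
= 0.8769 / 29
= 0.0302

0.0302


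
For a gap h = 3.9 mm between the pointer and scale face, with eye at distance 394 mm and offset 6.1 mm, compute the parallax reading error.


error = h * offset / d
= 3.9 * 6.1 / 394
= 0.0604

0.0604


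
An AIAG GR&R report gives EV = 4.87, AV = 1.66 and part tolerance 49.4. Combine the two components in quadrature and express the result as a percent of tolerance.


GRR = sqrt(EV^2 + AV^2) = sqrt(4.87^2 + 1.66^2) = 5.1451433
%GRR = GRR / tol * 100 = 5.1451433 / 49.4 * 100
%GRR = 10.4153

10.4153


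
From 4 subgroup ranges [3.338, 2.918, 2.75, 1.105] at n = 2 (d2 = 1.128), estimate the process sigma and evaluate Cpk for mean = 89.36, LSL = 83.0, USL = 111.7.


R_bar = (3.338 + 2.918 + 2.75 + 1.105) / 4 = 2.52775
sigma = R_bar / d2 = 2.52775 / 1.128 = 2.2409131
Cp = (USL - LSL)/(6*sigma) = (111.7 - 83.0)/(6*2.2409131) = 2.1345
Cpu = (111.7 - 89.36)/(3*2.2409131) = 3.3231
Cpl = (89.36 - 83.0)/(3*2.2409131) = 0.9460
Cpk = min(Cpu, Cpl) = 0.9460

0.9460


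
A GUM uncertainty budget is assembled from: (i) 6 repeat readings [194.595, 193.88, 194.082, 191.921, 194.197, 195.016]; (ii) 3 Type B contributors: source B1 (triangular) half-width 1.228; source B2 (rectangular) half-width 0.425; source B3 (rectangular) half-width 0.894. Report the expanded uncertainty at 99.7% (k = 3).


mean = (194.595 + 193.88 + 194.082 + 191.921 + 194.197 + 195.016) / 6 = 193.9485
s = sqrt(sum((x - mean)^2)/(n-1)) = 1.0726175
u_A = s / sqrt(n) = 1.0726175 / sqrt(6) = 0.43789426
u_B1 = 1.228 / sqrt(6) = 0.5013289
u_B2 = 0.425 / sqrt(3) = 0.24537386
u_B3 = 0.894 / sqrt(3) = 0.51615114
uc = sqrt(0.43789426^2 + 0.5013289^2 + 0.24537386^2 + 0.51615114^2) = 0.87732684
U = k * uc = 3 * 0.87732684
U = 2.6320

2.6320


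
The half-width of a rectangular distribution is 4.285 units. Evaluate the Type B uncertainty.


u_B = half_width / sqrt(3)
u_B = 4.285 / 1.7320508
u_B = 2.4739

2.4739


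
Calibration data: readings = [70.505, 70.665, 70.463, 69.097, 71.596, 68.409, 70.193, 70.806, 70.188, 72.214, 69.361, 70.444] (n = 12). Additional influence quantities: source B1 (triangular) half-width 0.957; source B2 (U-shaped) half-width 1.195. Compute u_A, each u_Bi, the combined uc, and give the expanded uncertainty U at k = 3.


mean = (70.505 + 70.665 + 70.463 + 69.097 + 71.596 + 68.409 + 70.193 + 70.806 + 70.188 + 72.214 + 69.361 + 70.444) / 12 = 70.32841667
s = sqrt(sum((x - mean)^2)/(n-1)) = 1.0331205
u_A = s / sqrt(n) = 1.0331205 / sqrt(12) = 0.2982362
u_B1 = 0.957 / sqrt(6) = 0.39069361
u_B2 = 1.195 / sqrt(2) = 0.8449926
uc = sqrt(0.2982362^2 + 0.39069361^2 + 0.8449926^2) = 0.97754735
U = k * uc = 3 * 0.97754735
U = 2.9326

2.9326


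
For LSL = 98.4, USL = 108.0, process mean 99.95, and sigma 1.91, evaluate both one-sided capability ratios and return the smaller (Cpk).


Cpu = (USL - mean) / (3*sigma) = (108.0 - 99.95) / (3*1.91) = 1.4049
Cpl = (mean - LSL) / (3*sigma) = (99.95 - 98.4) / (3*1.91) = 0.2705
Cpk = min(Cpu, Cpl) = 0.2705

0.2705


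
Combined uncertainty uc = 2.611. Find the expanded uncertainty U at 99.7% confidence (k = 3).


U = k * uc
U = 3 * 2.611
U = 7.8330

7.8330


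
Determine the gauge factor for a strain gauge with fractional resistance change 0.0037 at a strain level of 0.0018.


GF = (dR/R) / epsilon
= 0.0037 / 0.0018
= 2.0556

2.0556


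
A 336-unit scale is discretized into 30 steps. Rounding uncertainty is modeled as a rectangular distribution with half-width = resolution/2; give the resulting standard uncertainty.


resolution = range / divisions
resolution = 336 / 30 = 11.2
u_res = resolution / (2*sqrt(3))
u_res = 11.2 / 3.4641016
u_res = 3.2332

3.2332


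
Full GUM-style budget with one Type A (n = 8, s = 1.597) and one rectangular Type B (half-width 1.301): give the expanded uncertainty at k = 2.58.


u_A = s / sqrt(n) = 1.597 / sqrt(8) = 0.56462476
u_B = half_width / sqrt(3) = 1.301 / sqrt(3) = 0.7511327
uc = sqrt(u_A^2 + u_B^2) = sqrt(0.56462476^2 + 0.7511327^2) = 0.93968157
U = k * uc = 2.58 * 0.93968157
U = 2.4244

2.4244


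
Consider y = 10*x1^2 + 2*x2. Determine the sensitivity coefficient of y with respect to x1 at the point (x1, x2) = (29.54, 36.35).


y = 10*x1^2 + 2*x2
dy/dx1 = 2*10*x1
Evaluate at x1 = 29.54: c1 = 20 * 29.54
c1 = 590.8000

590.8000


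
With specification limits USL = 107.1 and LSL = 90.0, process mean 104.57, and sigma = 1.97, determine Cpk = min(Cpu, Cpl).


Cpu = (USL - mean) / (3*sigma) = (107.1 - 104.57) / (3*1.97) = 0.4281
Cpl = (mean - LSL) / (3*sigma) = (104.57 - 90.0) / (3*1.97) = 2.4653
Cpk = min(Cpu, Cpl) = 0.4281

0.4281


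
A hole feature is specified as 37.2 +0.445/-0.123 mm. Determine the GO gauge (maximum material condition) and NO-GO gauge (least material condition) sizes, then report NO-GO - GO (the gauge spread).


GO = nominal - lower_tol (smallest hole = maximum material condition)
GO = 37.2 - 0.123 = 37.077
NO-GO = nominal + upper_tol (largest hole = least material condition)
NO-GO = 37.2 + 0.445 = 37.645
spread = NO-GO - GO = 37.645 - 37.077 = 0.5680

0.5680


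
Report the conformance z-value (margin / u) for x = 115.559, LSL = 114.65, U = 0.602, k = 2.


u = U / k = 0.602 / 2 = 0.301
margin = |LSL - x| = |114.65 - 115.559| = 0.909
z = margin / u = 0.909 / 0.301
z = 3.0199

3.0199


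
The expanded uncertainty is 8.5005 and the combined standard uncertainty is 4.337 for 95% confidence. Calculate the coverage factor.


k = U / uc
k = 8.5005 / 4.337
k = 1.96

1.96


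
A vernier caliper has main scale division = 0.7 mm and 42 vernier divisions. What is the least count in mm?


LC = MSD / n_div
= 0.7 / 42
= 0.0167

0.0167


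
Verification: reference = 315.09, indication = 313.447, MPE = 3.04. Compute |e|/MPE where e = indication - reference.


e = indication - reference = 313.447 - 315.09 = -1.6430
|e| = 1.6430
ratio = |e| / MPE = 1.6430 / 3.04
ratio = 0.5405

0.5405


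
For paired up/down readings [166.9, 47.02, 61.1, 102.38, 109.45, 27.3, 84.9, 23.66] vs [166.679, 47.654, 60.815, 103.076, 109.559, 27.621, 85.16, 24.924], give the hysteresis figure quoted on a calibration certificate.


|166.9 - 166.679| = 0.2210
|47.02 - 47.654| = 0.6340
|61.1 - 60.815| = 0.2850
|102.38 - 103.076| = 0.6960
|109.45 - 109.559| = 0.1090
|27.3 - 27.621| = 0.3210
|84.9 - 85.16| = 0.2600
|23.66 - 24.924| = 1.2640
hysteresis = max(diffs) = 1.2640

1.2640


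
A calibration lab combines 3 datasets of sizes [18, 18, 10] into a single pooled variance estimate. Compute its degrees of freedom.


nu = sum_i (n_i - 1)
nu = ((18 - 1) + (18 - 1) + (10 - 1))
nu = 17 + 17 + 9
nu = 43

43


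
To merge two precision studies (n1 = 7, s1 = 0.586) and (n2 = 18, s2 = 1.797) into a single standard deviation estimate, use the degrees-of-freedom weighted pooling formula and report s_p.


s_p = sqrt(((n1-1)*s1^2 + (n2-1)*s2^2) / (n1+n2-2))
numerator = (7-1)*0.586^2 + (18-1)*1.797^2 = 2.060376 + 54.896553 = 56.956929
denominator = 7 + 18 - 2 = 23
s_p^2 = 56.956929 / 23 = 2.4763882
s_p = sqrt(2.4763882) = 1.5737

1.5737


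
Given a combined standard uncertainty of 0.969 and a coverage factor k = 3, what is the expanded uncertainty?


U = k * uc
U = 3 * 0.969
U = 2.9070

2.9070


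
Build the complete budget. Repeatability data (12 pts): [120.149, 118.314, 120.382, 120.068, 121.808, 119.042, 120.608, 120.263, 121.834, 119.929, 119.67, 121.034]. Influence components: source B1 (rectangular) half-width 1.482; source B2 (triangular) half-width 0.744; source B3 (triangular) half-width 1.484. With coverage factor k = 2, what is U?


mean = (120.149 + 118.314 + 120.382 + 120.068 + 121.808 + 119.042 + 120.608 + 120.263 + 121.834 + 119.929 + 119.67 + 121.034) / 12 = 120.2584167
s = sqrt(sum((x - mean)^2)/(n-1)) = 1.017399
u_A = s / sqrt(n) = 1.017399 / sqrt(12) = 0.29369779
u_B1 = 1.482 / sqrt(3) = 0.8556331
u_B2 = 0.744 / sqrt(6) = 0.30373673
u_B3 = 1.484 / sqrt(6) = 0.60584046
uc = sqrt(0.29369779^2 + 0.8556331^2 + 0.30373673^2 + 0.60584046^2) = 1.1303385
U = k * uc = 2 * 1.1303385
U = 2.2607

2.2607


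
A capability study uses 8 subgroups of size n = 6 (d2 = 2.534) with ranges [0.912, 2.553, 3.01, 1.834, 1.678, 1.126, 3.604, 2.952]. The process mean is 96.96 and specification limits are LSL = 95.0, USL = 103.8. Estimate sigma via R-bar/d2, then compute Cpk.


R_bar = (0.912 + 2.553 + 3.01 + 1.834 + 1.678 + 1.126 + 3.604 + 2.952) / 8 = 2.208625
sigma = R_bar / d2 = 2.208625 / 2.534 = 0.87159629
Cp = (USL - LSL)/(6*sigma) = (103.8 - 95.0)/(6*0.87159629) = 1.6827
Cpu = (103.8 - 96.96)/(3*0.87159629) = 2.6159
Cpl = (96.96 - 95.0)/(3*0.87159629) = 0.7496
Cpk = min(Cpu, Cpl) = 0.7496

0.7496


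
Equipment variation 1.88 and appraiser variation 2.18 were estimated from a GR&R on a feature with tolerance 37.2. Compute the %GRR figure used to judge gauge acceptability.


GRR = sqrt(EV^2 + AV^2) = sqrt(1.88^2 + 2.18^2) = 2.8786803
%GRR = GRR / tol * 100 = 2.8786803 / 37.2 * 100
%GRR = 7.7384

7.7384


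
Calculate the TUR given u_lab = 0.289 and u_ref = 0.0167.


TUR = u_lab / u_ref
= 0.289 / 0.0167
= 17.3054

17.3054


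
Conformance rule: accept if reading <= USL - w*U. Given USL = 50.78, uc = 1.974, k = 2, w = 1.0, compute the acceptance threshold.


U = k * uc = 2 * 1.974 = 3.948
guard band g = w * U = 1.0 * 3.948 = 3.948
AL = USL - g = 50.78 - 3.948
AL = 46.8320

46.8320


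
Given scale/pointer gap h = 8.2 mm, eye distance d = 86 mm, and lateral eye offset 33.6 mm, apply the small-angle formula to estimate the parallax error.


error = h * offset / d
= 8.2 * 33.6 / 86
= 3.2037

3.2037


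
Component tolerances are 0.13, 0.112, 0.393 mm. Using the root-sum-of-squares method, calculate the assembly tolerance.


RSS = sqrt(0.13^2 + 0.112^2 + 0.393^2)
= sqrt(0.183893)
= 0.4288

0.4288


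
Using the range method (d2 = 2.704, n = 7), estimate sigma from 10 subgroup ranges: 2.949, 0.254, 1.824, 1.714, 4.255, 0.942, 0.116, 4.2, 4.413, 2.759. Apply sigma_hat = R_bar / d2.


R_bar = (2.949 + 0.254 + 1.824 + 1.714 + 4.255 + 0.942 + 0.116 + 4.2 + 4.413 + 2.759) / 10
R_bar = 23.426 / 10 = 2.3426
sigma_hat = R_bar / d2 = 2.3426 / 2.704 = 0.8663

0.8663


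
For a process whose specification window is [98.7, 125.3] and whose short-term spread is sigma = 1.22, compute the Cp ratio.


Cp = (USL - LSL) / (6 * sigma)
= (125.3 - 98.7) / (6 * 1.22)
= 26.6000 / 7.3200
= 3.6339

3.6339


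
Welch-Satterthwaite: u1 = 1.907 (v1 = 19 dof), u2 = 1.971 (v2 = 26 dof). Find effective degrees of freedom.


uc = sqrt(u1^2 + u2^2) = sqrt(1.907^2 + 1.971^2) = 2.7425335
v_eff = uc^4 / (u1^4/v1 + u2^4/v2)
= 2.7425335^4 / (1.907^4/19 + 1.971^4/26)
= 56.572812 / 1.2765251
v_eff = 44.3178

44.3178


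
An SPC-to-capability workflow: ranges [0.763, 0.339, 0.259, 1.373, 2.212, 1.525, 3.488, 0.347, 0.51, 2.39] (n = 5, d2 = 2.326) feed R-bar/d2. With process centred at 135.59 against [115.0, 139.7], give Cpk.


R_bar = (0.763 + 0.339 + 0.259 + 1.373 + 2.212 + 1.525 + 3.488 + 0.347 + 0.51 + 2.39) / 10 = 1.3206
sigma = R_bar / d2 = 1.3206 / 2.326 = 0.5677558
Cp = (USL - LSL)/(6*sigma) = (139.7 - 115.0)/(6*0.5677558) = 7.2508
Cpu = (139.7 - 135.59)/(3*0.5677558) = 2.4130
Cpl = (135.59 - 115.0)/(3*0.5677558) = 12.0885
Cpk = min(Cpu, Cpl) = 2.4130

2.4130


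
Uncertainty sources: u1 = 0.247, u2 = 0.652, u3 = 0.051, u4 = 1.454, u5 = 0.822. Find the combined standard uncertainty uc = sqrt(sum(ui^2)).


uc = sqrt(0.247^2 + 0.652^2 + 0.051^2 + 1.454^2 + 0.822^2)
uc = sqrt(3.278514)
uc = 1.8107

1.8107


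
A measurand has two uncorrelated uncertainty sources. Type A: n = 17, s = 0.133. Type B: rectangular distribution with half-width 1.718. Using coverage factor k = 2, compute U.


u_A = s / sqrt(n) = 0.133 / sqrt(17) = 0.032257238
u_B = half_width / sqrt(3) = 1.718 / sqrt(3) = 0.99188776
uc = sqrt(u_A^2 + u_B^2) = sqrt(0.032257238^2 + 0.99188776^2) = 0.99241214
U = k * uc = 2 * 0.99241214
U = 1.9848

1.9848


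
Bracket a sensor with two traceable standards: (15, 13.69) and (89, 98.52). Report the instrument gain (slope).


slope = (y2 - y1) / (x2 - x1)
= (98.52 - 13.69) / (89 - 15)
= 84.8300 / 74
= 1.1464

1.1464


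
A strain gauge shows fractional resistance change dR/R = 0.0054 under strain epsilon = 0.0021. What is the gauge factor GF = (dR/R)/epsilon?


GF = (dR/R) / epsilon
= 0.0054 / 0.0021
= 2.5714

2.5714


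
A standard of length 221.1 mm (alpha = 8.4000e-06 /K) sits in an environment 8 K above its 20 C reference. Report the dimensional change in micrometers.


dL = L * alpha * dT
= 221.1 * 8.4000e-06 * 8
= 0.0148579 mm
dL_um = 0.0148579 * 1000 = 14.8579 um

14.8579


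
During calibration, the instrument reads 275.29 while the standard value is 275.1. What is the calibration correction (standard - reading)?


Correction = standard - reading
= 275.1 - 275.29
= -0.1900

-0.1900


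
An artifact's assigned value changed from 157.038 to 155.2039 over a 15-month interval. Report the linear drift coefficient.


rate = (v2 - v1) / months
= (155.2039 - 157.038) / 15
= -1.8341 / 15
= -0.1223

-0.1223


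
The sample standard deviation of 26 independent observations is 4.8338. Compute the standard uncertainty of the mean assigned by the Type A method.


u_A = s / sqrt(n)
u_A = 4.8338 / sqrt(26)
u_A = 4.8338 / 5.0990195
u_A = 0.9480

0.9480


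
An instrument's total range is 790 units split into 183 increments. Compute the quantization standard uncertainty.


resolution = range / divisions
resolution = 790 / 183 = 4.3169399
u_res = resolution / (2*sqrt(3))
u_res = 4.3169399 / 3.4641016
u_res = 1.2462

1.2462


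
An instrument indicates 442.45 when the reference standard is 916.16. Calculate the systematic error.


Systematic error = measured - true
= 442.45 - 916.16
= -473.7100

-473.7100


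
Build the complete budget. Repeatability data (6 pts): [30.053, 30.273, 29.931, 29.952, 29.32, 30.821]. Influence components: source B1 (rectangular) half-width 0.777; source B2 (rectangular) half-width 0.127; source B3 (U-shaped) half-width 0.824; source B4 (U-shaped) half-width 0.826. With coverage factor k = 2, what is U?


mean = (30.053 + 30.273 + 29.931 + 29.952 + 29.32 + 30.821) / 6 = 30.05833333
s = sqrt(sum((x - mean)^2)/(n-1)) = 0.48998517
u_A = s / sqrt(n) = 0.48998517 / sqrt(6) = 0.20003561
u_B1 = 0.777 / sqrt(3) = 0.44860116
u_B2 = 0.127 / sqrt(3) = 0.073323484
u_B3 = 0.824 / sqrt(2) = 0.58265599
u_B4 = 0.826 / sqrt(2) = 0.5840702
uc = sqrt(0.20003561^2 + 0.44860116^2 + 0.073323484^2 + 0.58265599^2 + 0.5840702^2) = 0.96294319
U = k * uc = 2 * 0.96294319
U = 1.9259

1.9259


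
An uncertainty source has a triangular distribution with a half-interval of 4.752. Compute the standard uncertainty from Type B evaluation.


u_B = half_width / sqrt(6)
u_B = 4.752 / 2.4494897
u_B = 1.9400

1.9400


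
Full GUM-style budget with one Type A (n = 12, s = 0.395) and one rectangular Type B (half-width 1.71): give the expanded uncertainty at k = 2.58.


u_A = s / sqrt(n) = 0.395 / sqrt(12) = 0.11402668
u_B = half_width / sqrt(3) = 1.71 / sqrt(3) = 0.98726896
uc = sqrt(u_A^2 + u_B^2) = sqrt(0.11402668^2 + 0.98726896^2) = 0.99383202
U = k * uc = 2.58 * 0.99383202
U = 2.5641

2.5641


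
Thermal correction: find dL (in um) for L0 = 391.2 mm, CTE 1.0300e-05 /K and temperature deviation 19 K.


dL = L * alpha * dT
= 391.2 * 1.0300e-05 * 19
= 0.0765578 mm
dL_um = 0.0765578 * 1000 = 76.5578 um

76.5578


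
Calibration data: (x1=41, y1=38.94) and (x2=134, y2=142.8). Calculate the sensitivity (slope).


slope = (y2 - y1) / (x2 - x1)
= (142.8 - 38.94) / (134 - 41)
= 103.8600 / 93
= 1.1168

1.1168


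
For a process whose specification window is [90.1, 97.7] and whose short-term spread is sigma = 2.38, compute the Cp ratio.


Cp = (USL - LSL) / (6 * sigma)
= (97.7 - 90.1) / (6 * 2.38)
= 7.6000 / 14.2800
= 0.5322

0.5322


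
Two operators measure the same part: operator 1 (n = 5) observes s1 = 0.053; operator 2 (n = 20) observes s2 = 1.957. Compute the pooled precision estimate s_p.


s_p = sqrt(((n1-1)*s1^2 + (n2-1)*s2^2) / (n1+n2-2))
numerator = (5-1)*0.053^2 + (20-1)*1.957^2 = 0.011236 + 72.767131 = 72.778367
denominator = 5 + 20 - 2 = 23
s_p^2 = 72.778367 / 23 = 3.1642768
s_p = sqrt(3.1642768) = 1.7788

1.7788


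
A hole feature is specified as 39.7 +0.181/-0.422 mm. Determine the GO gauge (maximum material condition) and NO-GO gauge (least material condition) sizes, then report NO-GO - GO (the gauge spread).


GO = nominal - lower_tol (smallest hole = maximum material condition)
GO = 39.7 - 0.422 = 39.278
NO-GO = nominal + upper_tol (largest hole = least material condition)
NO-GO = 39.7 + 0.181 = 39.881
spread = NO-GO - GO = 39.881 - 39.278 = 0.6030

0.6030


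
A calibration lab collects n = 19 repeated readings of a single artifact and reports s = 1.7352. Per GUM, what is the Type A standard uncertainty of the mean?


u_A = s / sqrt(n)
u_A = 1.7352 / sqrt(19)
u_A = 1.7352 / 4.3588989
u_A = 0.3981

0.3981


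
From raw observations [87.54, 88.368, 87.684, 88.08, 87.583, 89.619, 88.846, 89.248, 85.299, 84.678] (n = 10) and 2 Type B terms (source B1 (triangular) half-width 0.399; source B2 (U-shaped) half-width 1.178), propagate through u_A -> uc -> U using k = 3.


mean = (87.54 + 88.368 + 87.684 + 88.08 + 87.583 + 89.619 + 88.846 + 89.248 + 85.299 + 84.678) / 10 = 87.6945
s = sqrt(sum((x - mean)^2)/(n-1)) = 1.5958047
u_A = s / sqrt(n) = 1.5958047 / sqrt(10) = 0.50463776
u_B1 = 0.399 / sqrt(6) = 0.16289107
u_B2 = 1.178 / sqrt(2) = 0.83297179
uc = sqrt(0.50463776^2 + 0.16289107^2 + 0.83297179^2) = 0.98743849
U = k * uc = 3 * 0.98743849
U = 2.9623

2.9623


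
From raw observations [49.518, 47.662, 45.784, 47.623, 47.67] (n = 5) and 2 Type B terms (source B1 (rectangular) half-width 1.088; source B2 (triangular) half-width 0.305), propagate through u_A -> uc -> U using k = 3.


mean = (49.518 + 47.662 + 45.784 + 47.623 + 47.67) / 5 = 47.6514
s = sqrt(sum((x - mean)^2)/(n-1)) = 1.3202882
u_A = s / sqrt(n) = 1.3202882 / sqrt(5) = 0.59045083
u_B1 = 1.088 / sqrt(3) = 0.62815709
u_B2 = 0.305 / sqrt(6) = 0.12451573
uc = sqrt(0.59045083^2 + 0.62815709^2 + 0.12451573^2) = 0.87104402
U = k * uc = 3 * 0.87104402
U = 2.6131

2.6131


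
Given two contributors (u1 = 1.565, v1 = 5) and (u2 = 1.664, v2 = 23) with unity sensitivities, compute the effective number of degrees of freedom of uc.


uc = sqrt(u1^2 + u2^2) = sqrt(1.565^2 + 1.664^2) = 2.2843207
v_eff = uc^4 / (u1^4/v1 + u2^4/v2)
= 2.2843207^4 / (1.565^4/5 + 1.664^4/23)
= 27.228787 / 1.5330791
v_eff = 17.7608

17.7608


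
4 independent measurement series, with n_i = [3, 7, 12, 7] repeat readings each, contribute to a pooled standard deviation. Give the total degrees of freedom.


nu = sum_i (n_i - 1)
nu = ((3 - 1) + (7 - 1) + (12 - 1) + (7 - 1))
nu = 2 + 6 + 11 + 6
nu = 25

25


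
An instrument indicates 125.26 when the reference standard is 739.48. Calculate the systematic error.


Systematic error = measured - true
= 125.26 - 739.48
= -614.2200

-614.2200


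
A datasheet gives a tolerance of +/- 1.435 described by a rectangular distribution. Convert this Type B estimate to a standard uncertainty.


u_B = half_width / sqrt(3)
u_B = 1.435 / 1.7320508
u_B = 0.8285

0.8285


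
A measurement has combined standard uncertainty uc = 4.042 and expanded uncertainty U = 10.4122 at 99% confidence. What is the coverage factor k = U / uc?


k = U / uc
k = 10.4122 / 4.042
k = 2.576

2.576


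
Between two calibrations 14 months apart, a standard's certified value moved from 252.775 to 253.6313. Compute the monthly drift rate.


rate = (v2 - v1) / months
= (253.6313 - 252.775) / 14
= 0.8563 / 14
= 0.0612

0.0612


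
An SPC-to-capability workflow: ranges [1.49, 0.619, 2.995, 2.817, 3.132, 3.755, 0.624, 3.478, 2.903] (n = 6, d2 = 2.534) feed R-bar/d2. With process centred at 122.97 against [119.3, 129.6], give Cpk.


R_bar = (1.49 + 0.619 + 2.995 + 2.817 + 3.132 + 3.755 + 0.624 + 3.478 + 2.903) / 9 = 2.4236667
sigma = R_bar / d2 = 2.4236667 / 2.534 = 0.95645884
Cp = (USL - LSL)/(6*sigma) = (129.6 - 119.3)/(6*0.95645884) = 1.7948
Cpu = (129.6 - 122.97)/(3*0.95645884) = 2.3106
Cpl = (122.97 - 119.3)/(3*0.95645884) = 1.2790
Cpk = min(Cpu, Cpl) = 1.2790

1.2790


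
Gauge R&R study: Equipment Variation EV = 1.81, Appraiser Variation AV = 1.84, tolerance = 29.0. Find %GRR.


GRR = sqrt(EV^2 + AV^2) = sqrt(1.81^2 + 1.84^2) = 2.5810269
%GRR = GRR / tol * 100 = 2.5810269 / 29.0 * 100
%GRR = 8.9001

8.9001


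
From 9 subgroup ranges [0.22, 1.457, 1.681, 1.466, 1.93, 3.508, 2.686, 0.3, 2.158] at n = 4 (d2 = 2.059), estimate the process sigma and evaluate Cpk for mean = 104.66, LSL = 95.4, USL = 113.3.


R_bar = (0.22 + 1.457 + 1.681 + 1.466 + 1.93 + 3.508 + 2.686 + 0.3 + 2.158) / 9 = 1.7117778
sigma = R_bar / d2 = 1.7117778 / 2.059 = 0.83136367
Cp = (USL - LSL)/(6*sigma) = (113.3 - 95.4)/(6*0.83136367) = 3.5885
Cpu = (113.3 - 104.66)/(3*0.83136367) = 3.4642
Cpl = (104.66 - 95.4)/(3*0.83136367) = 3.7128
Cpk = min(Cpu, Cpl) = 3.4642

3.4642


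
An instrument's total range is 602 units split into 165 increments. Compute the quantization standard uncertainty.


resolution = range / divisions
resolution = 602 / 165 = 3.6484848
u_res = resolution / (2*sqrt(3))
u_res = 3.6484848 / 3.4641016
u_res = 1.0532

1.0532


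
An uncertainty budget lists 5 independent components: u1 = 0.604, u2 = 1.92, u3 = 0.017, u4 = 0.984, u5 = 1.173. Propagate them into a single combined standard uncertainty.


uc = sqrt(0.604^2 + 1.92^2 + 0.017^2 + 0.984^2 + 1.173^2)
uc = sqrt(6.39569)
uc = 2.5290

2.5290


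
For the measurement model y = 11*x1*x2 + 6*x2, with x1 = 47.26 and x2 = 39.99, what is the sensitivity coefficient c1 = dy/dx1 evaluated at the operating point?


y = 11*x1*x2 + 6*x2
dy/dx1 = 11*x2
Evaluate at x2 = 39.99: c1 = 11 * 39.99
c1 = 439.8900

439.8900


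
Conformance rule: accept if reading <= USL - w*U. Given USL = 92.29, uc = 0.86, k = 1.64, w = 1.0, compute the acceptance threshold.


U = k * uc = 1.64 * 0.86 = 1.4104
guard band g = w * U = 1.0 * 1.4104 = 1.4104
AL = USL - g = 92.29 - 1.4104
AL = 90.8796

90.8796


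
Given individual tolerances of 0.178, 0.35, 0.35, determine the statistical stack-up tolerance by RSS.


RSS = sqrt(0.178^2 + 0.35^2 + 0.35^2)
= sqrt(0.276684)
= 0.5260

0.5260


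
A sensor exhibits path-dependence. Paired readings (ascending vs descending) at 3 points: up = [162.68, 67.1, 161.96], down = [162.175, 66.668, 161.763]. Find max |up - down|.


|162.68 - 162.175| = 0.5050
|67.1 - 66.668| = 0.4320
|161.96 - 161.763| = 0.1970
hysteresis = max(diffs) = 0.5050

0.5050


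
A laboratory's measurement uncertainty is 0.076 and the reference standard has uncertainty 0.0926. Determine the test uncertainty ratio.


TUR = u_lab / u_ref
= 0.076 / 0.0926
= 0.8207

0.8207


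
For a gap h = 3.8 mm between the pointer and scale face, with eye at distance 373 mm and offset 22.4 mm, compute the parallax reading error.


error = h * offset / d
= 3.8 * 22.4 / 373
= 0.2282

0.2282


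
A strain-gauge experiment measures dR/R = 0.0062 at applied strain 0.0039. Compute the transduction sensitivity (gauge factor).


GF = (dR/R) / epsilon
= 0.0062 / 0.0039
= 1.5897

1.5897


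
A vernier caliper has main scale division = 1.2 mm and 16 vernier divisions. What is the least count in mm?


LC = MSD / n_div
= 1.2 / 16
= 0.0750

0.0750


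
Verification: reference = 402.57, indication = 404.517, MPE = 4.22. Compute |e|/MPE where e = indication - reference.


e = indication - reference = 404.517 - 402.57 = 1.9470
|e| = 1.9470
ratio = |e| / MPE = 1.9470 / 4.22
ratio = 0.4614

0.4614


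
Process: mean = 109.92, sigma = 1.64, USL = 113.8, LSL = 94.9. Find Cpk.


Cpu = (USL - mean) / (3*sigma) = (113.8 - 109.92) / (3*1.64) = 0.7886
Cpl = (mean - LSL) / (3*sigma) = (109.92 - 94.9) / (3*1.64) = 3.0528
Cpk = min(Cpu, Cpl) = 0.7886

0.7886


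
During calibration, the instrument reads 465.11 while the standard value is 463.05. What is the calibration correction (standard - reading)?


Correction = standard - reading
= 463.05 - 465.11
= -2.0600

-2.0600


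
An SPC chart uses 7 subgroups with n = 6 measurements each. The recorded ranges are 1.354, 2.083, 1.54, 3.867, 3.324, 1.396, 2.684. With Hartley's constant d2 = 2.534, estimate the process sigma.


R_bar = (1.354 + 2.083 + 1.54 + 3.867 + 3.324 + 1.396 + 2.684) / 7
R_bar = 16.248 / 7 = 2.3211429
sigma_hat = R_bar / d2 = 2.3211429 / 2.534 = 0.9160

0.9160


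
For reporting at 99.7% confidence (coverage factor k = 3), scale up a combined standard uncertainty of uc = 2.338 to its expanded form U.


U = k * uc
U = 3 * 2.338
U = 7.0140

7.0140


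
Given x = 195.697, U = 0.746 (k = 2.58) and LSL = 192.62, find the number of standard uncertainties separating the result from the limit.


u = U / k = 0.746 / 2.58 = 0.28914729
margin = |LSL - x| = |192.62 - 195.697| = 3.077
z = margin / u = 3.077 / 0.28914729
z = 10.6416

10.6416


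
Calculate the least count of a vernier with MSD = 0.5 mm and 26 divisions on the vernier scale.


LC = MSD / n_div
= 0.5 / 26
= 0.0192

0.0192


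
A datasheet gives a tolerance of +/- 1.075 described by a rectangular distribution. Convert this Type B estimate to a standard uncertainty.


u_B = half_width / sqrt(3)
u_B = 1.075 / 1.7320508
u_B = 0.6207

0.6207


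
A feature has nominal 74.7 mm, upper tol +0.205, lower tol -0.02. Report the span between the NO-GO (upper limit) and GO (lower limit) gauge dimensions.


GO = nominal - lower_tol (smallest hole = maximum material condition)
GO = 74.7 - 0.02 = 74.68
NO-GO = nominal + upper_tol (largest hole = least material condition)
NO-GO = 74.7 + 0.205 = 74.905
spread = NO-GO - GO = 74.905 - 74.68 = 0.2250

0.2250


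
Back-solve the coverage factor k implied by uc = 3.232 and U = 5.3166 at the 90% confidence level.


k = U / uc
k = 5.3166 / 3.232
k = 1.645

1.645


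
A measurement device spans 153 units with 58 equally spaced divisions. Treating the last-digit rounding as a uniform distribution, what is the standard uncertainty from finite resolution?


resolution = range / divisions
resolution = 153 / 58 = 2.637931
u_res = resolution / (2*sqrt(3))
u_res = 2.637931 / 3.4641016
u_res = 0.7615

0.7615


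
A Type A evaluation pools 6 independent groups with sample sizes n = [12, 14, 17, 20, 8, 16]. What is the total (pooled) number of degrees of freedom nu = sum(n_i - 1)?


nu = sum_i (n_i - 1)
nu = ((12 - 1) + (14 - 1) + (17 - 1) + (20 - 1) + (8 - 1) + (16 - 1))
nu = 11 + 13 + 16 + 19 + 7 + 15
nu = 81

81


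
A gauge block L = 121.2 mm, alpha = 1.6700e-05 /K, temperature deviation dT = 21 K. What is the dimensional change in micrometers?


dL = L * alpha * dT
= 121.2 * 1.6700e-05 * 21
= 0.0425048 mm
dL_um = 0.0425048 * 1000 = 42.5048 um

42.5048


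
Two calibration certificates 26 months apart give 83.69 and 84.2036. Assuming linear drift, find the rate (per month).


rate = (v2 - v1) / months
= (84.2036 - 83.69) / 26
= 0.5136 / 26
= 0.0198

0.0198


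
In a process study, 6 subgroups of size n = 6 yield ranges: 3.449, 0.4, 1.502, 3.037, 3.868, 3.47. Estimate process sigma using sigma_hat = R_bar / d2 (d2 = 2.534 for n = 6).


R_bar = (3.449 + 0.4 + 1.502 + 3.037 + 3.868 + 3.47) / 6
R_bar = 15.726 / 6 = 2.621
sigma_hat = R_bar / d2 = 2.621 / 2.534 = 1.0343

1.0343


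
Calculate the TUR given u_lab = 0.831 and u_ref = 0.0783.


TUR = u_lab / u_ref
= 0.831 / 0.0783
= 10.6130

10.6130


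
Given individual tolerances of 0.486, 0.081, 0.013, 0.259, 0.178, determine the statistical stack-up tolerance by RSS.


RSS = sqrt(0.486^2 + 0.081^2 + 0.013^2 + 0.259^2 + 0.178^2)
= sqrt(0.341691)
= 0.5845

0.5845


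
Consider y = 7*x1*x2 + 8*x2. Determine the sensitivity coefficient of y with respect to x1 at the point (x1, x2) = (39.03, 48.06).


y = 7*x1*x2 + 8*x2
dy/dx1 = 7*x2
Evaluate at x2 = 48.06: c1 = 7 * 48.06
c1 = 336.4200

336.4200


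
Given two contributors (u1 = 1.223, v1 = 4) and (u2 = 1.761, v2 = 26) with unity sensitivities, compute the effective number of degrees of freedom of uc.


uc = sqrt(u1^2 + u2^2) = sqrt(1.223^2 + 1.761^2) = 2.1440266
v_eff = uc^4 / (u1^4/v1 + u2^4/v2)
= 2.1440266^4 / (1.223^4/4 + 1.761^4/26)
= 21.13103 / 0.92918406
v_eff = 22.7415

22.7415


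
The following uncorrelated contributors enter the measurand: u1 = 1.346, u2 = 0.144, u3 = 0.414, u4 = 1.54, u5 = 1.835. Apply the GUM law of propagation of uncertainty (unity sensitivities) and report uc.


uc = sqrt(1.346^2 + 0.144^2 + 0.414^2 + 1.54^2 + 1.835^2)
uc = sqrt(7.742673)
uc = 2.7826

2.7826
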